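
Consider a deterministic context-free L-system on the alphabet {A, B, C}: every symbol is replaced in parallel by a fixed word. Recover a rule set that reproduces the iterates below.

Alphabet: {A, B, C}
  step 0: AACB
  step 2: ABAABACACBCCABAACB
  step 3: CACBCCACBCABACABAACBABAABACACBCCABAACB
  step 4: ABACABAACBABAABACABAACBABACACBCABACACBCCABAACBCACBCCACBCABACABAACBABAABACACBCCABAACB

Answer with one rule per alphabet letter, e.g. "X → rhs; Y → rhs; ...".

A->C, B->ACB, C->ABA

  step 3 ⇒ step 4: CACBCCACBCABACABAACBABAABACACBCCABAACB ⇒ ABA·C·ABA·ACB·ABA·ABA·C·ABA·ACB·ABA·C·ACB·C·ABA·C·ACB·C·C·ABA·ACB·C·ACB·C·C·ACB·C·ABA·C·ABA·ACB·ABA·ABA·C·ACB·C·C·ABA·ACB
    A ↦ C
    B ↦ ACB
    C ↦ ABA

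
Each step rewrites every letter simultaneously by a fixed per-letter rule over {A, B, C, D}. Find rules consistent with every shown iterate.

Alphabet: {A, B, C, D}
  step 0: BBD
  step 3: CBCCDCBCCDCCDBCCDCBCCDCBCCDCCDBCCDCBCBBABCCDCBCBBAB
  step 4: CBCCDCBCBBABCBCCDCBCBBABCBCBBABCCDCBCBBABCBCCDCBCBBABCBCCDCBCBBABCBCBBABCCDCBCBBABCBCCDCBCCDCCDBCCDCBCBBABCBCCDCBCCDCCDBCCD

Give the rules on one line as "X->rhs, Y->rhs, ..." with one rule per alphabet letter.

A->B, B->CCD, C->CB, D->BAB

  step 3 ⇒ step 4: CBCCDCBCCDCCDBCCDCBCCDCBCCDCCDBCCDCBCBBABCCDCBCBBAB ⇒ CB·CCD·CB·CB·BAB·CB·CCD·CB·CB·BAB·CB·CB·BAB·CCD·CB·CB·BAB·CB·CCD·CB·CB·BAB·CB·CCD·CB·CB·BAB·CB·CB·BAB·CCD·CB·CB·BAB·CB·CCD·CB·CCD·CCD·B·CCD·CB·CB·BAB·CB·CCD·CB·CCD·CCD·B·CCD
    A ↦ B
    B ↦ CCD
    C ↦ CB
    D ↦ BAB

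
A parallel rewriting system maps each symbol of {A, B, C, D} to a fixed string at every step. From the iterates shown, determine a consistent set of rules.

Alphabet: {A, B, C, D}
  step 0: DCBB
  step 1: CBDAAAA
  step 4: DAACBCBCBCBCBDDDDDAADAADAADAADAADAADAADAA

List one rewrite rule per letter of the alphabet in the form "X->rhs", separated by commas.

A->DD, B->AA, C->D, D->CB

  step 0 ⇒ step 1: DCBB ⇒ CB·D·AA·AA
    B ↦ AA
    C ↦ D
    D ↦ CB
    A ↦ DD  (constrained at step 1)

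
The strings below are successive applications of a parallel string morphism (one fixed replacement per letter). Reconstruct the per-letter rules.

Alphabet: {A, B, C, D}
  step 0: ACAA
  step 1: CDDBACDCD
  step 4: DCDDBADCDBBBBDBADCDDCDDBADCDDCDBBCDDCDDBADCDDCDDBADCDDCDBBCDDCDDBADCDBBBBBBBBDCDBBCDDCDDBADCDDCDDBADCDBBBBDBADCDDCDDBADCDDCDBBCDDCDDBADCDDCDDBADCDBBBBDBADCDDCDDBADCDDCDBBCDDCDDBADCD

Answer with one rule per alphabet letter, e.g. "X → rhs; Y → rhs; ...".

A->CD, B->BB, C->DBA, D->DCD

  step 0 ⇒ step 1: ACAA ⇒ CD·DBA·CD·CD
    A ↦ CD
    C ↦ DBA
    B ↦ BB  (constrained at step 1)
    D ↦ DCD  (constrained at step 1)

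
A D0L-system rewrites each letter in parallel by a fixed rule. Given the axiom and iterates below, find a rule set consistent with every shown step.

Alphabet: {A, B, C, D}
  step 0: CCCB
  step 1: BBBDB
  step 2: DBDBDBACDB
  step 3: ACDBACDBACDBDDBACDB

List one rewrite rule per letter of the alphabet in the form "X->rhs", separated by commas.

A->DD, B->DB, C->B, D->AC

  step 2 ⇒ step 3: DBDBDBACDB ⇒ AC·DB·AC·DB·AC·DB·DD·B·AC·DB
    A ↦ DD
    B ↦ DB
    C ↦ B
    D ↦ AC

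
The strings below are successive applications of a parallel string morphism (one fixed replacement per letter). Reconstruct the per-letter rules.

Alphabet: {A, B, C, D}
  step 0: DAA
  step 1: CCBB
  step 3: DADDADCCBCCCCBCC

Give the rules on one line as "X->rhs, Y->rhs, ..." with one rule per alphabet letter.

  step 0 ⇒ step 1: DAA ⇒ CC·B·B
    A ↦ B
    D ↦ CC
    B ↦ DAD  (constrained at step 1)
    C ↦ B  (constrained at step 1)

A->B, B->DAD, C->B, D->CC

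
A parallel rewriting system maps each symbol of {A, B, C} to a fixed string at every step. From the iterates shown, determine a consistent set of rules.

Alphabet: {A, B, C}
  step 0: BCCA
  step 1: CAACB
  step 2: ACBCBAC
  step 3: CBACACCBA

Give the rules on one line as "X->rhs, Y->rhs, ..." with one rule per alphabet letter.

  step 2 ⇒ step 3: ACBCBAC ⇒ CB·A·C·A·C·CB·A
    A ↦ CB
    B ↦ C
    C ↦ A

A->CB, B->C, C->A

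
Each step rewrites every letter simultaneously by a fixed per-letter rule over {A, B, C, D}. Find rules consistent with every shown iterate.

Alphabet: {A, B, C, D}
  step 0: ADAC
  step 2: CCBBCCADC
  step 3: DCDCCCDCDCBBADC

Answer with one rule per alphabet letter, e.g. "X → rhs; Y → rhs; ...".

  step 2 ⇒ step 3: CCBBCCADC ⇒ DC·DC·C·C·DC·DC·BB·A·DC
    A ↦ BB
    B ↦ C
    C ↦ DC
    D ↦ A

A->BB, B->C, C->DC, D->A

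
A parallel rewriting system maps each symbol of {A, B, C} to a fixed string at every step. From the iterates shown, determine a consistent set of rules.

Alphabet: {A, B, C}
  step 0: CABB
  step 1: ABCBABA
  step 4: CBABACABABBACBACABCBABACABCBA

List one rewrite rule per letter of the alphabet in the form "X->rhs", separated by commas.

A->C, B->BA, C->AB

  step 0 ⇒ step 1: CABB ⇒ AB·C·BA·BA
    A ↦ C
    B ↦ BA
    C ↦ AB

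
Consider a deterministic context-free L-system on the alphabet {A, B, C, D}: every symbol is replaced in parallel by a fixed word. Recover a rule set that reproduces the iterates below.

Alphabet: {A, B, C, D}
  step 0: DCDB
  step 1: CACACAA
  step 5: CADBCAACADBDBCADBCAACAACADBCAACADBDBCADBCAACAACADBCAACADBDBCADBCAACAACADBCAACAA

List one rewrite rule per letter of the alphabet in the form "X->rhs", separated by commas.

  step 0 ⇒ step 1: DCDB ⇒ CA·CA·CA·A
    B ↦ A
    C ↦ CA
    D ↦ CA
    A ↦ DB  (constrained at step 1)

A->DB, B->A, C->CA, D->CA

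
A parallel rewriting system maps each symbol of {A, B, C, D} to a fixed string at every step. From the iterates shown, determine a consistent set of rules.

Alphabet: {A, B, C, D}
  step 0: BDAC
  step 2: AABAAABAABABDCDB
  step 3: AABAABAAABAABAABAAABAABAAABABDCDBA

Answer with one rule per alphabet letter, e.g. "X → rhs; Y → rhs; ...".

  step 2 ⇒ step 3: AABAAABAABABDCDB ⇒ AAB·AAB·A·AAB·AAB·AAB·A·AAB·AAB·A·AAB·A·B·DCD·B·A
    A ↦ AAB
    B ↦ A
    C ↦ DCD
    D ↦ B

A->AAB, B->A, C->DCD, D->B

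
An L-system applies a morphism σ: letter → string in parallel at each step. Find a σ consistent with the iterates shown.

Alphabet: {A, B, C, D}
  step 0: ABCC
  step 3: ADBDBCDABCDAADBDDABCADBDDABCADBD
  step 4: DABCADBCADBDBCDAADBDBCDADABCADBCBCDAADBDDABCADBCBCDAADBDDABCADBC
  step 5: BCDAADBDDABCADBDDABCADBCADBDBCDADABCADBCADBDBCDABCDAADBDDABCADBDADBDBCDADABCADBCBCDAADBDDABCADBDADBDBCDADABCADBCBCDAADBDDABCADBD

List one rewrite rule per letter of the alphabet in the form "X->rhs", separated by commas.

A->DA, B->AD, C->BD, D->BC

  step 4 ⇒ step 5: DABCADBCADBDBCDAADBDBCDADABCADBCBCDAADBDDABCADBCBCDAADBDDABCADBC ⇒ BC·DA·AD·BD·DA·BC·AD·BD·DA·BC·AD·BC·AD·BD·BC·DA·DA·BC·AD·BC·AD·BD·BC·DA·BC·DA·AD·BD·DA·BC·AD·BD·AD·BD·BC·DA·DA·BC·AD·BC·BC·DA·AD·BD·DA·BC·AD·BD·AD·BD·BC·DA·DA·BC·AD·BC·BC·DA·AD·BD·DA·BC·AD·BD
    A ↦ DA
    B ↦ AD
    C ↦ BD
    D ↦ BC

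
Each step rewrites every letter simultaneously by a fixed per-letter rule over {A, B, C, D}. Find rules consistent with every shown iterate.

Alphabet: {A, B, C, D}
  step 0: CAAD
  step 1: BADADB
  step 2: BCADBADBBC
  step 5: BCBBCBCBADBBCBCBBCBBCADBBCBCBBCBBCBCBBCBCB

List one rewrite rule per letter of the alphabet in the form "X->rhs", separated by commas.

A->AD, B->BC, C->B, D->B

  step 1 ⇒ step 2: BADADB ⇒ BC·AD·B·AD·B·BC
    A ↦ AD
    B ↦ BC
    D ↦ B
  step 0 ⇒ step 1: CAAD ⇒ B·AD·AD·B
    C ↦ B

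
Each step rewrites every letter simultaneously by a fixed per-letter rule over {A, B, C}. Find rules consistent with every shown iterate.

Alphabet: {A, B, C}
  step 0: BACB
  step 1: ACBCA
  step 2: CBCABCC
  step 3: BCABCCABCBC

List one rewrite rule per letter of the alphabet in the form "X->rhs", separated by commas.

  step 2 ⇒ step 3: CBCABCC ⇒ BC·A·BC·C·A·BC·BC
    A ↦ C
    B ↦ A
    C ↦ BC

A->C, B->A, C->BC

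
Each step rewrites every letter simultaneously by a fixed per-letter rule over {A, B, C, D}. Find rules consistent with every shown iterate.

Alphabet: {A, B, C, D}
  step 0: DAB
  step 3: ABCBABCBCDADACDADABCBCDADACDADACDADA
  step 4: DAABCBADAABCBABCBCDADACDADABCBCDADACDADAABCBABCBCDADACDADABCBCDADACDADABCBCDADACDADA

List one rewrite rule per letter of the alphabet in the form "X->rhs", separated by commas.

A->DA, B->A, C->BCB, D->CDA

  step 3 ⇒ step 4: ABCBABCBCDADACDADABCBCDADACDADACDADA ⇒ DA·A·BCB·A·DA·A·BCB·A·BCB·CDA·DA·CDA·DA·BCB·CDA·DA·CDA·DA·A·BCB·A·BCB·CDA·DA·CDA·DA·BCB·CDA·DA·CDA·DA·BCB·CDA·DA·CDA·DA
    A ↦ DA
    B ↦ A
    C ↦ BCB
    D ↦ CDA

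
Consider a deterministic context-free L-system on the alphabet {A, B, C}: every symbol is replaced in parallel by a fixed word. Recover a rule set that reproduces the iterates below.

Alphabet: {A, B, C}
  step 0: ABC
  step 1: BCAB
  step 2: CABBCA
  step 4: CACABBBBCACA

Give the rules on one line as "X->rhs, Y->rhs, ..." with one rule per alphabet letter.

A->B, B->CA, C->B

  step 1 ⇒ step 2: BCAB ⇒ CA·B·B·CA
    A ↦ B
    B ↦ CA
    C ↦ B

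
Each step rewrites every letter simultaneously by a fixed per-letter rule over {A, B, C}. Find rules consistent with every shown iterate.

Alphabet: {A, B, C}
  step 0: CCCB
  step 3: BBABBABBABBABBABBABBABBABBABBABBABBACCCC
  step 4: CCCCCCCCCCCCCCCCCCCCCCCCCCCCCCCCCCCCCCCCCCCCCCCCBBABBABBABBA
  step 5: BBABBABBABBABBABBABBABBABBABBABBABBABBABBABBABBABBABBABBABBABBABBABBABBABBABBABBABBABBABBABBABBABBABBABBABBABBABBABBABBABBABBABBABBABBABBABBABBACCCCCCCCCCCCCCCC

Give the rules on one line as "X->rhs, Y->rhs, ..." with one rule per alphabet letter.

  step 4 ⇒ step 5: CCCCCCCCCCCCCCCCCCCCCCCCCCCCCCCCCCCCCCCCCCCCCCCCBBABBABBABBA ⇒ BBA·BBA·BBA·BBA·BBA·BBA·BBA·BBA·BBA·BBA·BBA·BBA·BBA·BBA·BBA·BBA·BBA·BBA·BBA·BBA·BBA·BBA·BBA·BBA·BBA·BBA·BBA·BBA·BBA·BBA·BBA·BBA·BBA·BBA·BBA·BBA·BBA·BBA·BBA·BBA·BBA·BBA·BBA·BBA·BBA·BBA·BBA·BBA·C·C·CC·C·C·CC·C·C·CC·C·C·CC
    A ↦ CC
    B ↦ C
    C ↦ BBA

A->CC, B->C, C->BBA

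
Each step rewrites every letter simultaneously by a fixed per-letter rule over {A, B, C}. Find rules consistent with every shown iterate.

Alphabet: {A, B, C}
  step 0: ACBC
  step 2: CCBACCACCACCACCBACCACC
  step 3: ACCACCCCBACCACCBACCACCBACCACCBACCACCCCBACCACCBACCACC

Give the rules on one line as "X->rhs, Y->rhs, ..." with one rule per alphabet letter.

A->B, B->CC, C->ACC

  step 2 ⇒ step 3: CCBACCACCACCACCBACCACC ⇒ ACC·ACC·CC·B·ACC·ACC·B·ACC·ACC·B·ACC·ACC·B·ACC·ACC·CC·B·ACC·ACC·B·ACC·ACC
    A ↦ B
    B ↦ CC
    C ↦ ACC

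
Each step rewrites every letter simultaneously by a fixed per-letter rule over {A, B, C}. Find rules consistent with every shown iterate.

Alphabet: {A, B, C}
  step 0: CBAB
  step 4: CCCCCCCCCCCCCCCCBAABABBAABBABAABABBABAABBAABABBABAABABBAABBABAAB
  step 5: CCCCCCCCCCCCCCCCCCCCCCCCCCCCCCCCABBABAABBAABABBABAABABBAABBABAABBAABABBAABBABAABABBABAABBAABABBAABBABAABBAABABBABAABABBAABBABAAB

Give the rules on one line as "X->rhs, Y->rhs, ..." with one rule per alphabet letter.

  step 4 ⇒ step 5: CCCCCCCCCCCCCCCCBAABABBAABBABAABABBABAABBAABABBABAABABBAABBABAAB ⇒ CC·CC·CC·CC·CC·CC·CC·CC·CC·CC·CC·CC·CC·CC·CC·CC·AB·BA·BA·AB·BA·AB·AB·BA·BA·AB·AB·BA·AB·BA·BA·AB·BA·AB·AB·BA·AB·BA·BA·AB·AB·BA·BA·AB·BA·AB·AB·BA·AB·BA·BA·AB·BA·AB·AB·BA·BA·AB·AB·BA·AB·BA·BA·AB
    A ↦ BA
    B ↦ AB
    C ↦ CC

A->BA, B->AB, C->CC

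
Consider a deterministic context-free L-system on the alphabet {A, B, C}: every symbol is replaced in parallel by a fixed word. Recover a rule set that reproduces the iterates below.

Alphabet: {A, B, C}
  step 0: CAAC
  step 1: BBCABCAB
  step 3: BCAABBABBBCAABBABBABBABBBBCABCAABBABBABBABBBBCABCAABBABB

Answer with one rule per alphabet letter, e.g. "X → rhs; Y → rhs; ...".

A->BCA, B->ABB, C->B

  step 0 ⇒ step 1: CAAC ⇒ B·BCA·BCA·B
    A ↦ BCA
    C ↦ B
    B ↦ ABB  (constrained at step 1)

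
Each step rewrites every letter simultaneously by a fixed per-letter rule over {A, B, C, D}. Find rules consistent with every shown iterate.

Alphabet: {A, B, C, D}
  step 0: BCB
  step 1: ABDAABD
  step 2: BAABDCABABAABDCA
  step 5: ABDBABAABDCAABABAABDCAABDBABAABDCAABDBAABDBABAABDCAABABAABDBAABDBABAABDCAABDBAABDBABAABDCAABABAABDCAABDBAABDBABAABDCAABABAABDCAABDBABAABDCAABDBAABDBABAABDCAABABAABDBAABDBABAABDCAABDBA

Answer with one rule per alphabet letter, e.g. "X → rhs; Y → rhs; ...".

A->BA, B->ABD, C->A, D->CA

  step 1 ⇒ step 2: ABDAABD ⇒ BA·ABD·CA·BA·BA·ABD·CA
    A ↦ BA
    B ↦ ABD
    D ↦ CA
  step 0 ⇒ step 1: BCB ⇒ ABD·A·ABD
    C ↦ A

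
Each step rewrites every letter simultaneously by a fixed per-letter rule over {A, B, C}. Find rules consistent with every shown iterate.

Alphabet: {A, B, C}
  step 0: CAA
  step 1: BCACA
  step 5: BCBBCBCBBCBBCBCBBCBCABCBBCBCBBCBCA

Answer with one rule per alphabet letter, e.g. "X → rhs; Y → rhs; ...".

A->CA, B->BC, C->B

  step 0 ⇒ step 1: CAA ⇒ B·CA·CA
    A ↦ CA
    C ↦ B
    B ↦ BC  (constrained at step 1)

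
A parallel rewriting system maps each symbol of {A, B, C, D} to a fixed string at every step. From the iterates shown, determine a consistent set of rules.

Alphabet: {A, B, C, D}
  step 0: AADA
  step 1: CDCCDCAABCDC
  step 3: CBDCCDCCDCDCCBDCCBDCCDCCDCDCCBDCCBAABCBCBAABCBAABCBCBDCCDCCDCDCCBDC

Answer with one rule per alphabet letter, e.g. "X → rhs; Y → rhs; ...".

  step 0 ⇒ step 1: AADA ⇒ CDC·CDC·AAB·CDC
    A ↦ CDC
    D ↦ AAB
    B ↦ DC  (constrained at step 1)
    C ↦ CB  (constrained at step 1)

A->CDC, B->DC, C->CB, D->AAB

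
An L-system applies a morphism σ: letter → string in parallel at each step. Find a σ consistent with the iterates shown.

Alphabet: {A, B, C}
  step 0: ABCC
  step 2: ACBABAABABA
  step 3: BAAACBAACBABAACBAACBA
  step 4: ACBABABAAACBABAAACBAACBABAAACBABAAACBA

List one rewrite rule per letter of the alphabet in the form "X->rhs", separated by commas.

  step 3 ⇒ step 4: BAAACBAACBABAACBAACBA ⇒ AC·BA·BA·BA·A·AC·BA·BA·A·AC·BA·AC·BA·BA·A·AC·BA·BA·A·AC·BA
    A ↦ BA
    B ↦ AC
    C ↦ A

A->BA, B->AC, C->A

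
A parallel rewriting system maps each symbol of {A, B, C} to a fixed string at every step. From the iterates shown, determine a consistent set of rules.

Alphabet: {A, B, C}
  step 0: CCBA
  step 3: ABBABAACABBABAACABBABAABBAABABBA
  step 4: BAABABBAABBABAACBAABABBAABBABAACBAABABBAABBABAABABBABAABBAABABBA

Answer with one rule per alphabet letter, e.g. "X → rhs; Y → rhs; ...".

A->BA, B->AB, C->AC

  step 3 ⇒ step 4: ABBABAACABBABAACABBABAABBAABABBA ⇒ BA·AB·AB·BA·AB·BA·BA·AC·BA·AB·AB·BA·AB·BA·BA·AC·BA·AB·AB·BA·AB·BA·BA·AB·AB·BA·BA·AB·BA·AB·AB·BA
    A ↦ BA
    B ↦ AB
    C ↦ AC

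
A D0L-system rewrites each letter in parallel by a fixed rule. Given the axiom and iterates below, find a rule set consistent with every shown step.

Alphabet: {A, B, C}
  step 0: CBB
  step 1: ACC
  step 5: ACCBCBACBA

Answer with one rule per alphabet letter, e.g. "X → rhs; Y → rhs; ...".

A->CB, B->C, C->A

  step 0 ⇒ step 1: CBB ⇒ A·C·C
    B ↦ C
    C ↦ A
    A ↦ CB  (constrained at step 1)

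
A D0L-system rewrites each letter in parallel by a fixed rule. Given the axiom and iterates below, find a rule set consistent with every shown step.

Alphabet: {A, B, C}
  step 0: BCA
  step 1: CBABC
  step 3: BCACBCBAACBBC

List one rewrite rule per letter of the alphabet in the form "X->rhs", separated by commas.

A->BC, B->CB, C->A

  step 0 ⇒ step 1: BCA ⇒ CB·A·BC
    A ↦ BC
    B ↦ CB
    C ↦ A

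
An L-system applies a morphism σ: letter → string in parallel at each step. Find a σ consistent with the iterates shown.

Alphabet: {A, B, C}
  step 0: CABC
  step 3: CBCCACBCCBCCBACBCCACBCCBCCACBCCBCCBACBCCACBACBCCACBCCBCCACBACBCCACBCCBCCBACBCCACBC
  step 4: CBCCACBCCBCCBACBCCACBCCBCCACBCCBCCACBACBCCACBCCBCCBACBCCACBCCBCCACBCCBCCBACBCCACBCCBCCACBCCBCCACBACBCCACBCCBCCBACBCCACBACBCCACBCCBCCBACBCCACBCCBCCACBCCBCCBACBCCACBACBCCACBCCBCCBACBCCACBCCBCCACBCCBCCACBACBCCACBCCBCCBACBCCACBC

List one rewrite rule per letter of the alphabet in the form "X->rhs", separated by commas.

  step 3 ⇒ step 4: CBCCACBCCBCCBACBCCACBCCBCCACBCCBCCBACBCCACBACBCCACBCCBCCACBACBCCACBCCBCCBACBCCACBC ⇒ CBC·CA·CBC·CBC·CBA·CBC·CA·CBC·CBC·CA·CBC·CBC·CA·CBA·CBC·CA·CBC·CBC·CBA·CBC·CA·CBC·CBC·CA·CBC·CBC·CBA·CBC·CA·CBC·CBC·CA·CBC·CBC·CA·CBA·CBC·CA·CBC·CBC·CBA·CBC·CA·CBA·CBC·CA·CBC·CBC·CBA·CBC·CA·CBC·CBC·CA·CBC·CBC·CBA·CBC·CA·CBA·CBC·CA·CBC·CBC·CBA·CBC·CA·CBC·CBC·CA·CBC·CBC·CA·CBA·CBC·CA·CBC·CBC·CBA·CBC·CA·CBC
    A ↦ CBA
    B ↦ CA
    C ↦ CBC

A->CBA, B->CA, C->CBC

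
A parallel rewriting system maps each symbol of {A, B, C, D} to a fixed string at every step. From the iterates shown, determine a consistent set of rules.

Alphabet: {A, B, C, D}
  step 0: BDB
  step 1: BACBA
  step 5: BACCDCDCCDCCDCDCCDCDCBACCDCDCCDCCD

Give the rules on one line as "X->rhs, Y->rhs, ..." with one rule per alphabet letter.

A->C, B->BA, C->CD, D->C

  step 0 ⇒ step 1: BDB ⇒ BA·C·BA
    B ↦ BA
    D ↦ C
    A ↦ C  (constrained at step 1)
    C ↦ CD  (constrained at step 1)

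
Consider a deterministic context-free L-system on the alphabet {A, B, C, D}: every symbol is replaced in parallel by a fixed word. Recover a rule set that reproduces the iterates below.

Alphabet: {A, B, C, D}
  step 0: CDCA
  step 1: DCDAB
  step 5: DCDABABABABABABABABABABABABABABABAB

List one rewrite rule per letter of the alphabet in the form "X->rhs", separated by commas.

A->AB, B->AB, C->D, D->C

  step 0 ⇒ step 1: CDCA ⇒ D·C·D·AB
    A ↦ AB
    C ↦ D
    D ↦ C
    B ↦ AB  (constrained at step 1)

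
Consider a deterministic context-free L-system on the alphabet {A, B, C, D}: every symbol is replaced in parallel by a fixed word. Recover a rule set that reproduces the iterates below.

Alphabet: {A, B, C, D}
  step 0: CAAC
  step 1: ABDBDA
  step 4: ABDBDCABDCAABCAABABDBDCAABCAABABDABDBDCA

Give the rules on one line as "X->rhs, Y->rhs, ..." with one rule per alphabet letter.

  step 0 ⇒ step 1: CAAC ⇒ A·BD·BD·A
    A ↦ BD
    C ↦ A
    B ↦ CA  (constrained at step 1)
    D ↦ AB  (constrained at step 1)

A->BD, B->CA, C->A, D->AB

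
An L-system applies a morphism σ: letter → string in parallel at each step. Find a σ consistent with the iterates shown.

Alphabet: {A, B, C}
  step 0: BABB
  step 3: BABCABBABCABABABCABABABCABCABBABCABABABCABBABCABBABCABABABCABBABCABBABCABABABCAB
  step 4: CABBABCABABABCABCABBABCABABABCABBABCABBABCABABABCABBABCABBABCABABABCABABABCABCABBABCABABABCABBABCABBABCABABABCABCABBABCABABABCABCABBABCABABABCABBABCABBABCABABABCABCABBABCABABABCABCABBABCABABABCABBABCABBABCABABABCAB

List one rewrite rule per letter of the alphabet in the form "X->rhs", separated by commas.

  step 3 ⇒ step 4: BABCABBABCABABABCABABABCABCABBABCABABABCABBABCABBABCABABABCABBABCABBABCABABABCAB ⇒ CAB·BAB·CAB·A·BAB·CAB·CAB·BAB·CAB·A·BAB·CAB·BAB·CAB·BAB·CAB·A·BAB·CAB·BAB·CAB·BAB·CAB·A·BAB·CAB·A·BAB·CAB·CAB·BAB·CAB·A·BAB·CAB·BAB·CAB·BAB·CAB·A·BAB·CAB·CAB·BAB·CAB·A·BAB·CAB·CAB·BAB·CAB·A·BAB·CAB·BAB·CAB·BAB·CAB·A·BAB·CAB·CAB·BAB·CAB·A·BAB·CAB·CAB·BAB·CAB·A·BAB·CAB·BAB·CAB·BAB·CAB·A·BAB·CAB
    A ↦ BAB
    B ↦ CAB
    C ↦ A

A->BAB, B->CAB, C->A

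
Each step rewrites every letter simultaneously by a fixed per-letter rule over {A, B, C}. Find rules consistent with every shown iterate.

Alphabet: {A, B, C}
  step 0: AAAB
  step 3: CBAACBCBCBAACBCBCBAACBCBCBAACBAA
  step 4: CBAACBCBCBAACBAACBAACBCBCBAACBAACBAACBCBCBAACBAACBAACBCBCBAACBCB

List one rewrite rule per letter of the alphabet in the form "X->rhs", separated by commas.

  step 3 ⇒ step 4: CBAACBCBCBAACBCBCBAACBCBCBAACBAA ⇒ CB·AA·CB·CB·CB·AA·CB·AA·CB·AA·CB·CB·CB·AA·CB·AA·CB·AA·CB·CB·CB·AA·CB·AA·CB·AA·CB·CB·CB·AA·CB·CB
    A ↦ CB
    B ↦ AA
    C ↦ CB

A->CB, B->AA, C->CB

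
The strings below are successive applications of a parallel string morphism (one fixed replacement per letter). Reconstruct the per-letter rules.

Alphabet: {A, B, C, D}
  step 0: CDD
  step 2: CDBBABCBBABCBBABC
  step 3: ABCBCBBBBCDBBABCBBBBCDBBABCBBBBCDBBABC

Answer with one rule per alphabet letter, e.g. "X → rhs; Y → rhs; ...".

  step 2 ⇒ step 3: CDBBABCBBABCBBABC ⇒ ABC·BC·BB·BB·CD·BB·ABC·BB·BB·CD·BB·ABC·BB·BB·CD·BB·ABC
    A ↦ CD
    B ↦ BB
    C ↦ ABC
    D ↦ BC

A->CD, B->BB, C->ABC, D->BC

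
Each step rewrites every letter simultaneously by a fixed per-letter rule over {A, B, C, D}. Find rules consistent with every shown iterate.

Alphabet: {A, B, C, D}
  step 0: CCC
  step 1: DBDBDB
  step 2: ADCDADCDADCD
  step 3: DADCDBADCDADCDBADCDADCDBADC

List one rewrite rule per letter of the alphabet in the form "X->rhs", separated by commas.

  step 2 ⇒ step 3: ADCDADCDADCD ⇒ D·ADC·DB·ADC·D·ADC·DB·ADC·D·ADC·DB·ADC
    A ↦ D
    C ↦ DB
    D ↦ ADC
  step 1 ⇒ step 2: DBDBDB ⇒ ADC·D·ADC·D·ADC·D
    B ↦ D

A->D, B->D, C->DB, D->ADC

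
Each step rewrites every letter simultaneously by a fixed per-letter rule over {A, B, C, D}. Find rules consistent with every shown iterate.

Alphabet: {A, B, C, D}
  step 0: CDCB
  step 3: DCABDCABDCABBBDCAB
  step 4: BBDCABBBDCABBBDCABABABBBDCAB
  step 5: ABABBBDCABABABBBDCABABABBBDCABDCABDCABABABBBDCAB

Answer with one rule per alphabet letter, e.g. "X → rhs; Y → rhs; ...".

  step 4 ⇒ step 5: BBDCABBBDCABBBDCABABABBBDCAB ⇒ AB·AB·B·B·DC·AB·AB·AB·B·B·DC·AB·AB·AB·B·B·DC·AB·DC·AB·DC·AB·AB·AB·B·B·DC·AB
    A ↦ DC
    B ↦ AB
    C ↦ B
    D ↦ B

A->DC, B->AB, C->B, D->B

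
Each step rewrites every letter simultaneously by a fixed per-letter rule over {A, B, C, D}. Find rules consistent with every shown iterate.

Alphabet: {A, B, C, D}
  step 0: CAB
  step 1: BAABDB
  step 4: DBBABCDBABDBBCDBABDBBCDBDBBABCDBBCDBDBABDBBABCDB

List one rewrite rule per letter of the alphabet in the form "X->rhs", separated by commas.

  step 0 ⇒ step 1: CAB ⇒ BA·AB·DB
    A ↦ AB
    B ↦ DB
    C ↦ BA
    D ↦ BC  (constrained at step 1)

A->AB, B->DB, C->BA, D->BC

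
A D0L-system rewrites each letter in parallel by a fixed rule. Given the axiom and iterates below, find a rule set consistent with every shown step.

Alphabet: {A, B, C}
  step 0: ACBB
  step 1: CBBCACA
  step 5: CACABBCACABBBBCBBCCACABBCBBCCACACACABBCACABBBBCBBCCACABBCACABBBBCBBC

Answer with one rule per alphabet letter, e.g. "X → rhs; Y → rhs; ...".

A->C, B->CA, C->BB

  step 0 ⇒ step 1: ACBB ⇒ C·BB·CA·CA
    A ↦ C
    B ↦ CA
    C ↦ BB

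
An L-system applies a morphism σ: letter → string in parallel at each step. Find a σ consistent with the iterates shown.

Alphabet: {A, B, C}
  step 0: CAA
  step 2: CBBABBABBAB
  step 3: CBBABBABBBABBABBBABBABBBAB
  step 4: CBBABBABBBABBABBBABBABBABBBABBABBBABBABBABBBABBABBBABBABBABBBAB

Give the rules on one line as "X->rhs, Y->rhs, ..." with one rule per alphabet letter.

  step 3 ⇒ step 4: CBBABBABBBABBABBBABBABBBAB ⇒ CB·BAB·BAB·B·BAB·BAB·B·BAB·BAB·BAB·B·BAB·BAB·B·BAB·BAB·BAB·B·BAB·BAB·B·BAB·BAB·BAB·B·BAB
    A ↦ B
    B ↦ BAB
    C ↦ CB

A->B, B->BAB, C->CB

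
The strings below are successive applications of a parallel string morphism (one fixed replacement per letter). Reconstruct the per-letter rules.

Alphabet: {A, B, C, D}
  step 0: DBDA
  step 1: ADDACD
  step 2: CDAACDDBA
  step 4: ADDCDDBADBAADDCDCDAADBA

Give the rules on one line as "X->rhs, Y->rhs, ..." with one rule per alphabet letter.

A->CD, B->DD, C->DB, D->A

  step 1 ⇒ step 2: ADDACD ⇒ CD·A·A·CD·DB·A
    A ↦ CD
    C ↦ DB
    D ↦ A
  step 0 ⇒ step 1: DBDA ⇒ A·DD·A·CD
    B ↦ DD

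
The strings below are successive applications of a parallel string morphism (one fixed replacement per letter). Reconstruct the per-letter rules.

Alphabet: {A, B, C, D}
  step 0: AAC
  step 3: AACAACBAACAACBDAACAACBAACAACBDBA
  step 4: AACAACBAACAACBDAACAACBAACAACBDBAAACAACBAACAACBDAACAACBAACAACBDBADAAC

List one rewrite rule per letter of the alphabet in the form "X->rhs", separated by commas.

  step 3 ⇒ step 4: AACAACBAACAACBDAACAACBAACAACBDBA ⇒ AAC·AAC·B·AAC·AAC·B·D·AAC·AAC·B·AAC·AAC·B·D·BA·AAC·AAC·B·AAC·AAC·B·D·AAC·AAC·B·AAC·AAC·B·D·BA·D·AAC
    A ↦ AAC
    B ↦ D
    C ↦ B
    D ↦ BA

A->AAC, B->D, C->B, D->BA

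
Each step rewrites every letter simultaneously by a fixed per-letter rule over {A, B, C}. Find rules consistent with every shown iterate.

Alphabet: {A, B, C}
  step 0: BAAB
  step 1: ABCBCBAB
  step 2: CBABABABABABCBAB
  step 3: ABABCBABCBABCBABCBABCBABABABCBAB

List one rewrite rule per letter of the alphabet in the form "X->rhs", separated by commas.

A->CB, B->AB, C->AB

  step 2 ⇒ step 3: CBABABABABABCBAB ⇒ AB·AB·CB·AB·CB·AB·CB·AB·CB·AB·CB·AB·AB·AB·CB·AB
    A ↦ CB
    B ↦ AB
    C ↦ AB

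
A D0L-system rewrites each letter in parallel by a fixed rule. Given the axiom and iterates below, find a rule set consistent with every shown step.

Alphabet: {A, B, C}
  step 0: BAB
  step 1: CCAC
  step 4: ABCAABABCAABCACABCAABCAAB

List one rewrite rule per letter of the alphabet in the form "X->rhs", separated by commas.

A->CA, B->C, C->AB

  step 0 ⇒ step 1: BAB ⇒ C·CA·C
    A ↦ CA
    B ↦ C
    C ↦ AB  (constrained at step 1)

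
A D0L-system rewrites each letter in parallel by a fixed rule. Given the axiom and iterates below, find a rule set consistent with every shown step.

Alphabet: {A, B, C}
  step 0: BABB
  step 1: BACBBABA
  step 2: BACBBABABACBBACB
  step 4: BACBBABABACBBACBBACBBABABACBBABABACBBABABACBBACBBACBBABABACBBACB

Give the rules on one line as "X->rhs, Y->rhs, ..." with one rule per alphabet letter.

  step 1 ⇒ step 2: BACBBABA ⇒ BA·CB·BA·BA·BA·CB·BA·CB
    A ↦ CB
    B ↦ BA
    C ↦ BA

A->CB, B->BA, C->BA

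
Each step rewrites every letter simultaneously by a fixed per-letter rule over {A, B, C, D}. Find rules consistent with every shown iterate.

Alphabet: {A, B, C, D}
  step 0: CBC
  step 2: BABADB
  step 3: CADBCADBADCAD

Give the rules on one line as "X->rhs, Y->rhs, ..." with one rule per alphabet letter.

  step 2 ⇒ step 3: BABADB ⇒ CAD·B·CAD·B·AD·CAD
    A ↦ B
    B ↦ CAD
    D ↦ AD
    C ↦ A  (constrained at step 0)

A->B, B->CAD, C->A, D->AD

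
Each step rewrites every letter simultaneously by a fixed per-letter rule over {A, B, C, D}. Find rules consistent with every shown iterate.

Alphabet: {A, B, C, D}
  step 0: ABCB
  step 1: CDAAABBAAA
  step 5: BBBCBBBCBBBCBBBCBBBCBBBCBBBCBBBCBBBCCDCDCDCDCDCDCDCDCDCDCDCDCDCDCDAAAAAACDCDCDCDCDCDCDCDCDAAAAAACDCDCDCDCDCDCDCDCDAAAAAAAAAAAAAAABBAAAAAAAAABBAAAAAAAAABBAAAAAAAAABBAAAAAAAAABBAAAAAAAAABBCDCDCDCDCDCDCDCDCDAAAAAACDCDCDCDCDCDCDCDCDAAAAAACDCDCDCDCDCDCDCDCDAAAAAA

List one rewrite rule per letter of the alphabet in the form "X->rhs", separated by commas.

  step 0 ⇒ step 1: ABCB ⇒ CD·AAA·BB·AAA
    A ↦ CD
    B ↦ AAA
    C ↦ BB
    D ↦ BC  (constrained at step 1)

A->CD, B->AAA, C->BB, D->BC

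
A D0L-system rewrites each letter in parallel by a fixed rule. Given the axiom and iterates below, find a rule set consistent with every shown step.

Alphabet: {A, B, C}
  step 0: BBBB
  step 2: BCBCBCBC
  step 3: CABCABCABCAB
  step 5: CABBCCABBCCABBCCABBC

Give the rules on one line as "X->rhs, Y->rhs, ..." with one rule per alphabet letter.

  step 2 ⇒ step 3: BCBCBCBC ⇒ CA·B·CA·B·CA·B·CA·B
    B ↦ CA
    C ↦ B
    A ↦ C  (constrained at step 3)

A->C, B->CA, C->B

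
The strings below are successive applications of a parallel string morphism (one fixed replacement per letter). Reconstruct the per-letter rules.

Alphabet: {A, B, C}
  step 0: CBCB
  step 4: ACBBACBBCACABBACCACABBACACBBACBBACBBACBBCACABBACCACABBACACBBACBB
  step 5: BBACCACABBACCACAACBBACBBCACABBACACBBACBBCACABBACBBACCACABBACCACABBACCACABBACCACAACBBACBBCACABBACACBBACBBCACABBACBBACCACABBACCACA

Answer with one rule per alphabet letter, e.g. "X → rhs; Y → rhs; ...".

A->BB, B->CA, C->AC

  step 4 ⇒ step 5: ACBBACBBCACABBACCACABBACACBBACBBACBBACBBCACABBACCACABBACACBBACBB ⇒ BB·AC·CA·CA·BB·AC·CA·CA·AC·BB·AC·BB·CA·CA·BB·AC·AC·BB·AC·BB·CA·CA·BB·AC·BB·AC·CA·CA·BB·AC·CA·CA·BB·AC·CA·CA·BB·AC·CA·CA·AC·BB·AC·BB·CA·CA·BB·AC·AC·BB·AC·BB·CA·CA·BB·AC·BB·AC·CA·CA·BB·AC·CA·CA
    A ↦ BB
    B ↦ CA
    C ↦ AC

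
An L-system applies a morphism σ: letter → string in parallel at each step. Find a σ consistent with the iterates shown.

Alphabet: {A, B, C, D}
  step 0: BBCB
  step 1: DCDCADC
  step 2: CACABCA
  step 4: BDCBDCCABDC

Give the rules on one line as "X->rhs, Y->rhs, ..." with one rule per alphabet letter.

  step 1 ⇒ step 2: DCDCADC ⇒ C·A·C·A·B·C·A
    A ↦ B
    C ↦ A
    D ↦ C
  step 0 ⇒ step 1: BBCB ⇒ DC·DC·A·DC
    B ↦ DC

A->B, B->DC, C->A, D->C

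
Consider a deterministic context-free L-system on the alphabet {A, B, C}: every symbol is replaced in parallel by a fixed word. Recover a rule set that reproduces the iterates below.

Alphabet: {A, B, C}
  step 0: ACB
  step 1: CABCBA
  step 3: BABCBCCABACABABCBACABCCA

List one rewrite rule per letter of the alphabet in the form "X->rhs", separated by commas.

  step 0 ⇒ step 1: ACB ⇒ CA·BC·BA
    A ↦ CA
    B ↦ BA
    C ↦ BC

A->CA, B->BA, C->BC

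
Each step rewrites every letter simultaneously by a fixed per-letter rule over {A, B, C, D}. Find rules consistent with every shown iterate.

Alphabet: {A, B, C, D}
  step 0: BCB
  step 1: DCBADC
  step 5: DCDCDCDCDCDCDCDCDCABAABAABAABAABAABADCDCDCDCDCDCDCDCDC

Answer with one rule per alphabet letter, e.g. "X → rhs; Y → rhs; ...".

A->DC, B->DC, C->BA, D->A

  step 0 ⇒ step 1: BCB ⇒ DC·BA·DC
    B ↦ DC
    C ↦ BA
    A ↦ DC  (constrained at step 1)
    D ↦ A  (constrained at step 1)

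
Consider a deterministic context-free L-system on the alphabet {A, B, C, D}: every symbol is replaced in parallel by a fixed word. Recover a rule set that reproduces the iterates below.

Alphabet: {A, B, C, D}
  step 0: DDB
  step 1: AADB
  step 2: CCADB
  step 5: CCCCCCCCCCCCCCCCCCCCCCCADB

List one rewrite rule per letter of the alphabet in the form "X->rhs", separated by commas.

  step 1 ⇒ step 2: AADB ⇒ C·C·A·DB
    A ↦ C
    B ↦ DB
    D ↦ A
    C ↦ CC  (constrained at step 2)

A->C, B->DB, C->CC, D->A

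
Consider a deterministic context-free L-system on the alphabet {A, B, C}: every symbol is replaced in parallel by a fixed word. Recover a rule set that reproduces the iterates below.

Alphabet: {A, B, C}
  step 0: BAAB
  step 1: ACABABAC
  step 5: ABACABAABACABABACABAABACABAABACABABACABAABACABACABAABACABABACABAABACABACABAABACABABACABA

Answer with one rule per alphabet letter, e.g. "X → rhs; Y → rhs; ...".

A->AB, B->AC, C->A

  step 0 ⇒ step 1: BAAB ⇒ AC·AB·AB·AC
    A ↦ AB
    B ↦ AC
    C ↦ A  (constrained at step 1)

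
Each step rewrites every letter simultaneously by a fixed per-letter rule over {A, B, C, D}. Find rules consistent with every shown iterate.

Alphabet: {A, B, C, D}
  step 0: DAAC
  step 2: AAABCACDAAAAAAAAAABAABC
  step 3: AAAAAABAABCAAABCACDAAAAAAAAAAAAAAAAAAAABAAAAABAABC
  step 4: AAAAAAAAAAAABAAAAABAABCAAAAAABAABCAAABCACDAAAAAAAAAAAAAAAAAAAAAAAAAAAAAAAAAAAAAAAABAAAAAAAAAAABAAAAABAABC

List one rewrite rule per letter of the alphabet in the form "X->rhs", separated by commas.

  step 3 ⇒ step 4: AAAAAABAABCAAABCACDAAAAAAAAAAAAAAAAAAAABAAAAABAABC ⇒ AA·AA·AA·AA·AA·AA·BA·AA·AA·BA·ABC·AA·AA·AA·BA·ABC·AA·ABC·ACD·AA·AA·AA·AA·AA·AA·AA·AA·AA·AA·AA·AA·AA·AA·AA·AA·AA·AA·AA·AA·BA·AA·AA·AA·AA·AA·BA·AA·AA·BA·ABC
    A ↦ AA
    B ↦ BA
    C ↦ ABC
    D ↦ ACD

A->AA, B->BA, C->ABC, D->ACD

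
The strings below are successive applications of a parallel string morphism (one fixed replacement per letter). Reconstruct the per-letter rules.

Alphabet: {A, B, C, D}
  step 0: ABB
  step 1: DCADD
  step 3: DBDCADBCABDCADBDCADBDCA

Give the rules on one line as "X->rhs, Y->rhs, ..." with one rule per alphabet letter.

A->DCA, B->D, C->B, D->BCA

  step 0 ⇒ step 1: ABB ⇒ DCA·D·D
    A ↦ DCA
    B ↦ D
    C ↦ B  (constrained at step 1)
    D ↦ BCA  (constrained at step 1)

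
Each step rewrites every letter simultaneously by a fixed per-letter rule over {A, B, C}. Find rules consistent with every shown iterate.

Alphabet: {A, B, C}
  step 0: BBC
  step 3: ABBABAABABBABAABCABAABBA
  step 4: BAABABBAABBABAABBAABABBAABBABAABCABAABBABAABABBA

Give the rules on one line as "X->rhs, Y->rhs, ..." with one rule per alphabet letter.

  step 3 ⇒ step 4: ABBABAABABBABAABCABAABBA ⇒ BA·AB·AB·BA·AB·BA·BA·AB·BA·AB·AB·BA·AB·BA·BA·AB·CA·BA·AB·BA·BA·AB·AB·BA
    A ↦ BA
    B ↦ AB
    C ↦ CA

A->BA, B->AB, C->CA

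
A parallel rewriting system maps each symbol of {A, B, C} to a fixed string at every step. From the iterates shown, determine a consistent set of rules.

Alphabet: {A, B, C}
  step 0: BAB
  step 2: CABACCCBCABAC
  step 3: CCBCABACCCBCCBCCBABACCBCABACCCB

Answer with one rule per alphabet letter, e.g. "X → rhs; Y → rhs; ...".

A->C, B->ABA, C->CCB

  step 2 ⇒ step 3: CABACCCBCABAC ⇒ CCB·C·ABA·C·CCB·CCB·CCB·ABA·CCB·C·ABA·C·CCB
    A ↦ C
    B ↦ ABA
    C ↦ CCB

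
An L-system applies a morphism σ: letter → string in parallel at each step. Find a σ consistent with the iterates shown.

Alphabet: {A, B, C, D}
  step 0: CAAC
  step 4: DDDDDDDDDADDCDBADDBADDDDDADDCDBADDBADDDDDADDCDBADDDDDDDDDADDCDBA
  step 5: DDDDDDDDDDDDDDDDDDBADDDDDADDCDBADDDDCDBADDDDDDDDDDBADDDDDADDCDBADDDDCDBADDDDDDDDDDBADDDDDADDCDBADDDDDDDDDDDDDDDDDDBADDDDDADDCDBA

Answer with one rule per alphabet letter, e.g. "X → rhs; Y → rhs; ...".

  step 4 ⇒ step 5: DDDDDDDDDADDCDBADDBADDDDDADDCDBADDBADDDDDADDCDBADDDDDDDDDADDCDBA ⇒ DD·DD·DD·DD·DD·DD·DD·DD·DD·BA·DD·DD·DA·DD·CD·BA·DD·DD·CD·BA·DD·DD·DD·DD·DD·BA·DD·DD·DA·DD·CD·BA·DD·DD·CD·BA·DD·DD·DD·DD·DD·BA·DD·DD·DA·DD·CD·BA·DD·DD·DD·DD·DD·DD·DD·DD·DD·BA·DD·DD·DA·DD·CD·BA
    A ↦ BA
    B ↦ CD
    C ↦ DA
    D ↦ DD

A->BA, B->CD, C->DA, D->DD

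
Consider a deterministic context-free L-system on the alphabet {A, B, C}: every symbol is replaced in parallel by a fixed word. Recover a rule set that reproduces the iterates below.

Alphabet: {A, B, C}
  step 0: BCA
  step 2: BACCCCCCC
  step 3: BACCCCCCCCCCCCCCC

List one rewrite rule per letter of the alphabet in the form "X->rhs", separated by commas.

A->C, B->BA, C->CC

  step 2 ⇒ step 3: BACCCCCCC ⇒ BA·C·CC·CC·CC·CC·CC·CC·CC
    A ↦ C
    B ↦ BA
    C ↦ CC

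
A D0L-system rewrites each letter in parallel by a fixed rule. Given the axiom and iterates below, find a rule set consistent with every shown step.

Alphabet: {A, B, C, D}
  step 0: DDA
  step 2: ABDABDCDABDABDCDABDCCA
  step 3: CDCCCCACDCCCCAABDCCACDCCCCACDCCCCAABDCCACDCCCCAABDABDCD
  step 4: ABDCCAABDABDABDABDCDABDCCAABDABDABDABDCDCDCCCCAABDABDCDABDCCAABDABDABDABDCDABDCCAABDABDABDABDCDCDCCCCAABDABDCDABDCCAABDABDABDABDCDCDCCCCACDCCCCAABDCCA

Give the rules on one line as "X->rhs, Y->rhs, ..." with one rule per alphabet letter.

  step 3 ⇒ step 4: CDCCCCACDCCCCAABDCCACDCCCCACDCCCCAABDCCACDCCCCAABDABDCD ⇒ ABD·CCA·ABD·ABD·ABD·ABD·CD·ABD·CCA·ABD·ABD·ABD·ABD·CD·CD·CC·CCA·ABD·ABD·CD·ABD·CCA·ABD·ABD·ABD·ABD·CD·ABD·CCA·ABD·ABD·ABD·ABD·CD·CD·CC·CCA·ABD·ABD·CD·ABD·CCA·ABD·ABD·ABD·ABD·CD·CD·CC·CCA·CD·CC·CCA·ABD·CCA
    A ↦ CD
    B ↦ CC
    C ↦ ABD
    D ↦ CCA

A->CD, B->CC, C->ABD, D->CCA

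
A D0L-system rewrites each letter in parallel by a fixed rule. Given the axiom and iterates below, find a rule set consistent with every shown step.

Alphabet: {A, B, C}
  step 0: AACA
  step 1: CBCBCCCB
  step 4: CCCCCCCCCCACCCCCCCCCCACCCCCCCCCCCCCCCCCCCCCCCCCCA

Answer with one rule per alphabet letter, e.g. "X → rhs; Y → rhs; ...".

A->CB, B->A, C->CC

  step 0 ⇒ step 1: AACA ⇒ CB·CB·CC·CB
    A ↦ CB
    C ↦ CC
    B ↦ A  (constrained at step 1)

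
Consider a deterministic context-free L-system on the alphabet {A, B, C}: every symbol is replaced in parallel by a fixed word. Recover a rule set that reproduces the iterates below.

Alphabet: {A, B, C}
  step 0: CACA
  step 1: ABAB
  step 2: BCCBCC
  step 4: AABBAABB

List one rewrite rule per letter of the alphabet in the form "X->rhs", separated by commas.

A->B, B->CC, C->A

  step 1 ⇒ step 2: ABAB ⇒ B·CC·B·CC
    A ↦ B
    B ↦ CC
  step 0 ⇒ step 1: CACA ⇒ A·B·A·B
    C ↦ A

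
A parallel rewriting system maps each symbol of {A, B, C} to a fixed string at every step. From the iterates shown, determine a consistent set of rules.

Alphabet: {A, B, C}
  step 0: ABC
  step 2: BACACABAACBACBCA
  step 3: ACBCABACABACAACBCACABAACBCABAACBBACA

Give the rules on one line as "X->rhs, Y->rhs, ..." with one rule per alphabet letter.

A->CA, B->ACB, C->BA

  step 2 ⇒ step 3: BACACABAACBACBCA ⇒ ACB·CA·BA·CA·BA·CA·ACB·CA·CA·BA·ACB·CA·BA·ACB·BA·CA
    A ↦ CA
    B ↦ ACB
    C ↦ BA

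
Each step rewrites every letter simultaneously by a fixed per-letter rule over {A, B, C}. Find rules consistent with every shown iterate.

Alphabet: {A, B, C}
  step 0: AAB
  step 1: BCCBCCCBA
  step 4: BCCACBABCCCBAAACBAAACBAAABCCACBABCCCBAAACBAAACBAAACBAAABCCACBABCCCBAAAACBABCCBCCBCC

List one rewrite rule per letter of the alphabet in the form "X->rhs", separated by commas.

  step 0 ⇒ step 1: AAB ⇒ BCC·BCC·CBA
    A ↦ BCC
    B ↦ CBA
    C ↦ A  (constrained at step 1)

A->BCC, B->CBA, C->A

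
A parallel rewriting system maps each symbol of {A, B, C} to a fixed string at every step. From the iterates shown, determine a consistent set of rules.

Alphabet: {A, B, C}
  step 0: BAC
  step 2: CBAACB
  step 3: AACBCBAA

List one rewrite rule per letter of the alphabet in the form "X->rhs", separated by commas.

  step 2 ⇒ step 3: CBAACB ⇒ A·A·CB·CB·A·A
    A ↦ CB
    B ↦ A
    C ↦ A

A->CB, B->A, C->A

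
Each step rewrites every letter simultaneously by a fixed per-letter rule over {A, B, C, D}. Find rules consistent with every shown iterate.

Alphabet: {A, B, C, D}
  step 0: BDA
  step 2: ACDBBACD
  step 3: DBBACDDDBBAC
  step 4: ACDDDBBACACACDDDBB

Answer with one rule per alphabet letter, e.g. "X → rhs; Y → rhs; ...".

  step 3 ⇒ step 4: DBBACDDDBBAC ⇒ AC·D·D·DB·B·AC·AC·AC·D·D·DB·B
    A ↦ DB
    B ↦ D
    C ↦ B
    D ↦ AC

A->DB, B->D, C->B, D->AC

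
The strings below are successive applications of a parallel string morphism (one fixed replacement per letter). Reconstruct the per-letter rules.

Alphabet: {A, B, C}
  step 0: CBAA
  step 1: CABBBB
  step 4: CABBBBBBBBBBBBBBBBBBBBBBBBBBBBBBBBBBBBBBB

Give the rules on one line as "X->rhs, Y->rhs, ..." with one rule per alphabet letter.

  step 0 ⇒ step 1: CBAA ⇒ CA·BB·B·B
    A ↦ B
    B ↦ BB
    C ↦ CA

A->B, B->BB, C->CA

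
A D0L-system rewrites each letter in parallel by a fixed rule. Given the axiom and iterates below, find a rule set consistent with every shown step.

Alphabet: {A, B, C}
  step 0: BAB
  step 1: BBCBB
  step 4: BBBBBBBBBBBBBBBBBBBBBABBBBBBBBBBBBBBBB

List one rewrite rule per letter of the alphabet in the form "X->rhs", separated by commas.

A->C, B->BB, C->BA

  step 0 ⇒ step 1: BAB ⇒ BB·C·BB
    A ↦ C
    B ↦ BB
    C ↦ BA  (constrained at step 1)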